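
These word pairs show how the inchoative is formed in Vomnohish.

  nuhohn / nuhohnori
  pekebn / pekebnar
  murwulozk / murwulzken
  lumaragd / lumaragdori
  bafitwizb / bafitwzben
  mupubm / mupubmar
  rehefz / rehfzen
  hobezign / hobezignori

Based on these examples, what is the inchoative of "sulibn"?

nuhohn and pekebn both end in -n yet inflect differently (nuhohnori, pekebnar), so the final letter is not what conditions the rule; the second-to-last letter is.
"sulibn" has second-to-last letter 'b'. The stems whose second-to-last letter is 'b' (pekebn → pekebnar, mupubm → mupubmar) add -ar.
So sulibn → sulibnar.

sulibnar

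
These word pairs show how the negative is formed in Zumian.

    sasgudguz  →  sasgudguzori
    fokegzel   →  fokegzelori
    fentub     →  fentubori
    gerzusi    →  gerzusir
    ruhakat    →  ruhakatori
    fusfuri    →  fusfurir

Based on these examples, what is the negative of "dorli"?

fokegzel and fusfuri both begin with f- yet inflect differently (fokegzelori, fusfurir), so the first letter is not what conditions the rule; whether the stem ends in a vowel or a consonant is.
"dorli" ends in a vowel. The stems ending in a vowel (fusfuri → fusfurir, gerzusi → gerzusir) drop the final letter and add -ir.
The other pattern: stems ending in a consonant add -ori.
So dorli → dorlir.

dorlir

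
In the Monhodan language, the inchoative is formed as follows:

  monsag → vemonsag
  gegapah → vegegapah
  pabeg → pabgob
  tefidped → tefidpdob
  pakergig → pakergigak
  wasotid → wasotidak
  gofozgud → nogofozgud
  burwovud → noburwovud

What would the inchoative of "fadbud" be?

nofadbud

"fadbud" has last vowel 'u'. The stems whose last vowel is 'u' (gofozgud → nogofozgud, burwovud → noburwovud) add the prefix no-.
The other patterns: stems whose last vowel is 'a' add the prefix ve-; stems whose last vowel is 'e' delete the last vowel and add -ob; stems whose last vowel is 'i' add -ak.
So fadbud → nofadbud.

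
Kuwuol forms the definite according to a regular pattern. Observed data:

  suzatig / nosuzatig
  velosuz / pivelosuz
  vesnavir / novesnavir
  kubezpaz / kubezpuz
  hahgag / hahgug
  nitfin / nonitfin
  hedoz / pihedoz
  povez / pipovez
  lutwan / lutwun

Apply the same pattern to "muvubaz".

"muvubaz" has last vowel 'a'. The stems whose last vowel is 'a' (kubezpaz → kubezpuz, lutwan → lutwun, hahgag → hahgug) change the last vowel to 'u'.
The other patterns: stems whose last vowel is 'i' add the prefix no-; stems whose last vowel is 'e', 'o' or 'u' add the prefix pi-.
So muvubaz → muvubuz.

muvubuz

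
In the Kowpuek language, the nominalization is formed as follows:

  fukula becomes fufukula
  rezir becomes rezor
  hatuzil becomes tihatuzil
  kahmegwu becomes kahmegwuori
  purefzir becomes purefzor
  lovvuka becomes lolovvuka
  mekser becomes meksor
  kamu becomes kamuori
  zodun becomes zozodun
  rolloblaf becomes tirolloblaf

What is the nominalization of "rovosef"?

kamu and zodun both have last vowel 'u' yet inflect differently (kamuori, zozodun), so the last vowel is not what conditions the rule; the final letter is.
"rovosef" ends in -f. The one such stem in the data (rolloblaf → tirolloblaf) adds the prefix ti-, so the same rule applies.
So rovosef → tirovosef.

tirovosef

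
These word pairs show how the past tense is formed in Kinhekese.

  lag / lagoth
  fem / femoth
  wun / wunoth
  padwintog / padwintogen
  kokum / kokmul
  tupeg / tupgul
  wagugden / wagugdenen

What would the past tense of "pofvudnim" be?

pofvudnimen

fem and kokum both end in -m yet inflect differently (femoth, kokmul), so the final letter is not what conditions the rule; the number of vowels is.
"pofvudnim" has 3 vowels. The stems with 3 vowels (padwintog → padwintogen, wagugden → wagugdenen) add -en.
The other patterns: stems with 1 vowel add -oth; stems with 2 vowels delete the last vowel and add -ul.
So pofvudnim → pofvudnimen.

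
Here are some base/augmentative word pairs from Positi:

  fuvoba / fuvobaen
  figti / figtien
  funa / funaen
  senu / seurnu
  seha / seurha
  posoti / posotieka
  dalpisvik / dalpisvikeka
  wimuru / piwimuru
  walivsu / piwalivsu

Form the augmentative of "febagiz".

febagizen

fuvoba and seha both end in -a yet inflect differently (fuvobaen, seurha), so the final letter is not what conditions the rule; the first letter is.
"febagiz" begins with f-. The stems beginning with f- (fuvoba → fuvobaen, figti → figtien, funa → funaen) add -en.
The other patterns: stems beginning with s- insert -ur- after the first vowel; stems beginning with d- or p- add -eka; stems beginning with w- add the prefix pi-.
So febagiz → febagizen.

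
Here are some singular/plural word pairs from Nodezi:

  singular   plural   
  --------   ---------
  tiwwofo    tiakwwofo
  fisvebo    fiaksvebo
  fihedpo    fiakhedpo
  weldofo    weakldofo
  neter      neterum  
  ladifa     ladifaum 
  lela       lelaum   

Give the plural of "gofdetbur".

gofdetburum

tiwwofo and ladifa both have 3 vowels yet inflect differently (tiakwwofo, ladifaum), so the number of vowels is not what conditions the rule; the final letter is.
"gofdetbur" ends in -r. The one such stem in the data (neter → neterum) adds -um, so the same rule applies.
So gofdetbur → gofdetburum.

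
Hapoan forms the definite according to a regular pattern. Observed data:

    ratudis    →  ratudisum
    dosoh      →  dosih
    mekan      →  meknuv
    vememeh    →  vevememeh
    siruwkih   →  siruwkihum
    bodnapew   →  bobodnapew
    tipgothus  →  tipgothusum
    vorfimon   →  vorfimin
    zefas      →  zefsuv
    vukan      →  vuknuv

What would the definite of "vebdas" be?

mekan and vorfimon both end in -n yet inflect differently (meknuv, vorfimin), so the final letter is not what conditions the rule; the last vowel is.
"vebdas" has last vowel 'a'. The stems whose last vowel is 'a' (mekan → meknuv, zefas → zefsuv, vukan → vuknuv) delete the last vowel and add -uv.
The other patterns: stems whose last vowel is 'e' repeat the first consonant+vowel as a prefix; stems whose last vowel is 'o' change the last vowel to 'i'; stems whose last vowel is 'i' or 'u' add -um.
So vebdas → vebdsuv.

vebdsuv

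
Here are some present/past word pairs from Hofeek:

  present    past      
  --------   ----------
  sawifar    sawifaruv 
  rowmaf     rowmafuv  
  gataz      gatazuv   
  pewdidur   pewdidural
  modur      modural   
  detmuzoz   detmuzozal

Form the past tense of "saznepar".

sazneparuv

"saznepar" has last vowel 'a'. The stems whose last vowel is 'a' (rowmaf → rowmafuv, sawifar → sawifaruv, gataz → gatazuv) add -uv.
The other pattern: stems whose last vowel is 'o' or 'u' add -al.
So saznepar → sazneparuv.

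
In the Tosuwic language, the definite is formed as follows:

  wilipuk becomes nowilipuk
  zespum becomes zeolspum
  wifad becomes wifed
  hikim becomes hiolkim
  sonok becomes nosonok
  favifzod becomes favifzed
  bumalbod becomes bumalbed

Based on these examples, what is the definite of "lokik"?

bumalbod and sonok both have last vowel 'o' yet inflect differently (bumalbed, nosonok), so the last vowel is not what conditions the rule; the final letter is.
"lokik" ends in -k. The stems ending in -k (sonok → nosonok, wilipuk → nowilipuk) add the prefix no-.
The other patterns: stems ending in -m insert -ol- after the first vowel; stems ending in -d change the last vowel to 'e'.
So lokik → nolokik.

nolokik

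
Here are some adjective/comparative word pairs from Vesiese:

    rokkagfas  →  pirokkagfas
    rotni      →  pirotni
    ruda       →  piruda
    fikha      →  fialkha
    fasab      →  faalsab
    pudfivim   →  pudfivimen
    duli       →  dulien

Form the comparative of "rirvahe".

ruda and fikha both end in -a yet inflect differently (piruda, fialkha), so the final letter is not what conditions the rule; the first letter is.
"rirvahe" begins with r-. The stems beginning with r- (rokkagfas → pirokkagfas, rotni → pirotni, ruda → piruda) add the prefix pi-.
The other patterns: stems beginning with f- insert -al- after the first vowel; stems beginning with d- or p- add -en.
So rirvahe → pirirvahe.

pirirvahe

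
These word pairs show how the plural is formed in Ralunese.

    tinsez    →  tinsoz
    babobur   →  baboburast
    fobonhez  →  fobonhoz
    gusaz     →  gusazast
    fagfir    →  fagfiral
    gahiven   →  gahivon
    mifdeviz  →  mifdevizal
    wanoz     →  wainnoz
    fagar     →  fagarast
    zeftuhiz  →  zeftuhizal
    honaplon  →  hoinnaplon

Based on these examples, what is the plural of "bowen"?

bowon

"bowen" has last vowel 'e'. The stems whose last vowel is 'e' (fobonhez → fobonhoz, tinsez → tinsoz, gahiven → gahivon) change the last vowel to 'o'.
So bowen → bowon.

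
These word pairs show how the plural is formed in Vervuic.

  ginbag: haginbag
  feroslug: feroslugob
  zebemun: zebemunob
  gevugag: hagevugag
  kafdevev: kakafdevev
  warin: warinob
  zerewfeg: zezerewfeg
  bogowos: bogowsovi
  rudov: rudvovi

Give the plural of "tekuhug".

rudov and kafdevev both end in -v yet inflect differently (rudvovi, kakafdevev), so the final letter is not what conditions the rule; the last vowel is.
"tekuhug" has last vowel 'u'. The stems whose last vowel is 'u' (zebemun → zebemunob, feroslug → feroslugob) add -ob.
The other patterns: stems whose last vowel is 'o' delete the last vowel and add -ovi; stems whose last vowel is 'e' repeat the first consonant+vowel as a prefix; stems whose last vowel is 'a' add the prefix ha-.
So tekuhug → tekuhugob.

tekuhugob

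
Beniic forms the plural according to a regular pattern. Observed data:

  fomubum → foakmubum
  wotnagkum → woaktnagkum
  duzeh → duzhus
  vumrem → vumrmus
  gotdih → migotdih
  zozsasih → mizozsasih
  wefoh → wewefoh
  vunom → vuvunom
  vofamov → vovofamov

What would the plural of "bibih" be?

mibibih

fomubum and vumrem both end in -m yet inflect differently (foakmubum, vumrmus), so the final letter is not what conditions the rule; the last vowel is.
"bibih" has last vowel 'i'. The stems whose last vowel is 'i' (gotdih → migotdih, zozsasih → mizozsasih) add the prefix mi-.
So bibih → mibibih.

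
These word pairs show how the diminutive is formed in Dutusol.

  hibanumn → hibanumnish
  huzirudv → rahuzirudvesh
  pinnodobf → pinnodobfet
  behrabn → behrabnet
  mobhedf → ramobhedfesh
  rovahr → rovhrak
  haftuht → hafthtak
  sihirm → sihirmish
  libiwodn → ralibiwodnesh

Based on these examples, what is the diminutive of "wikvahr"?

pinnodobf and mobhedf both end in -f yet inflect differently (pinnodobfet, ramobhedfesh), so the final letter is not what conditions the rule; the second-to-last letter is.
"wikvahr" has second-to-last letter 'h'. The stems whose second-to-last letter is 'h' (rovahr → rovhrak, haftuht → hafthtak) delete the last vowel and add -ak.
So wikvahr → wikvhrak.

wikvhrak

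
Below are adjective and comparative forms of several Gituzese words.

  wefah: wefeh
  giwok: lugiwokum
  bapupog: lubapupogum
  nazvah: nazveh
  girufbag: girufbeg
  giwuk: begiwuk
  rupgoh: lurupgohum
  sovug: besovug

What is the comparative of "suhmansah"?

"suhmansah" has last vowel 'a'. The stems whose last vowel is 'a' (girufbag → girufbeg, wefah → wefeh, nazvah → nazveh) change the last vowel to 'e'.
So suhmansah → suhmanseh.

suhmanseh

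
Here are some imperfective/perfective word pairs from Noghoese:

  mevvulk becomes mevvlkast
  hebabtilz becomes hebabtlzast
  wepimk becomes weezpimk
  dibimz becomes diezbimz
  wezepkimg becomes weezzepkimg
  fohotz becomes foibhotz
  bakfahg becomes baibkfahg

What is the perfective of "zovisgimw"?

zoezvisgimw

mevvulk and wepimk both end in -k yet inflect differently (mevvlkast, weezpimk), so the final letter is not what conditions the rule; the second-to-last letter is.
"zovisgimw" has second-to-last letter 'm'. The stems whose second-to-last letter is 'm' (wepimk → weezpimk, dibimz → diezbimz, wezepkimg → weezzepkimg) insert -ez- after the first vowel.
So zovisgimw → zoezvisgimw.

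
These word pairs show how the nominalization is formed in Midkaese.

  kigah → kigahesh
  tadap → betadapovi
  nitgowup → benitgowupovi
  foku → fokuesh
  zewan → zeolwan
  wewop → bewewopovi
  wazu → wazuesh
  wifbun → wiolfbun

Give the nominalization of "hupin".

tadap and zewan both have last vowel 'a' yet inflect differently (betadapovi, zeolwan), so the last vowel is not what conditions the rule; the final letter is.
"hupin" ends in -n. The stems ending in -n (zewan → zeolwan, wifbun → wiolfbun) insert -ol- after the first vowel.
So hupin → huolpin.

huolpin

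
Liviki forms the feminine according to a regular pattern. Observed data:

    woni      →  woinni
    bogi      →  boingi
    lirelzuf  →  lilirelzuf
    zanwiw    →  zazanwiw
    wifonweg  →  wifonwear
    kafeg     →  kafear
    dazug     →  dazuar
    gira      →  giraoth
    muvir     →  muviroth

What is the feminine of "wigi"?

wiingi

woni and zanwiw both have last vowel 'i' yet inflect differently (woinni, zazanwiw), so the last vowel is not what conditions the rule; the final letter is.
"wigi" ends in -i. The stems ending in -i (woni → woinni, bogi → boingi) insert -in- after the first vowel.
The other patterns: stems ending in -f or -w repeat the first consonant+vowel as a prefix; stems ending in -g drop the final letter and add -ar; stems ending in -a or -r add -oth.
So wigi → wiingi.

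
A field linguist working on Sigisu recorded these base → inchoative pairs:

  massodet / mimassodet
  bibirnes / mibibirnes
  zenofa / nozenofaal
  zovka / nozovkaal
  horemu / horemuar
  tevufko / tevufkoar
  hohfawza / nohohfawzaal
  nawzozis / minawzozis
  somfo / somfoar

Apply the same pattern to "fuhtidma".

hohfawza and horemu both begin with h- yet inflect differently (nohohfawzaal, horemuar), so the first letter is not what conditions the rule; the final letter is.
"fuhtidma" ends in -a. The stems ending in -a (zovka → nozovkaal, zenofa → nozenofaal, hohfawza → nohohfawzaal) add no- … -al around the stem.
The other patterns: stems ending in -o or -u add -ar; stems ending in -s or -t add the prefix mi-.
So fuhtidma → nofuhtidmaal.

nofuhtidmaal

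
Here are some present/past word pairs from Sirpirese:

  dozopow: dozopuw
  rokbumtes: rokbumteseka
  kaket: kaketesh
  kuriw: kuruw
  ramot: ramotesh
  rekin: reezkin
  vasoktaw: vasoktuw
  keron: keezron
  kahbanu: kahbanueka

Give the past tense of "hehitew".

hehituw

ramot and keron both have last vowel 'o' yet inflect differently (ramotesh, keezron), so the last vowel is not what conditions the rule; the final letter is.
"hehitew" ends in -w. The stems ending in -w (dozopow → dozopuw, vasoktaw → vasoktuw, kuriw → kuruw) change the last vowel to 'u'.
So hehitew → hehituw.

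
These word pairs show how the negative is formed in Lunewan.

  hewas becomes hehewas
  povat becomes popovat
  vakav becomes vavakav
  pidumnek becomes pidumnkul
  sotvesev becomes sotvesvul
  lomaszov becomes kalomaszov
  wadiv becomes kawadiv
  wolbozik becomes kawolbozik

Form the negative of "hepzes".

"hepzes" has last vowel 'e'. The stems whose last vowel is 'e' (pidumnek → pidumnkul, sotvesev → sotvesvul) delete the last vowel and add -ul.
The other patterns: stems whose last vowel is 'a' repeat the first consonant+vowel as a prefix; stems whose last vowel is 'i' or 'o' add the prefix ka-.
So hepzes → hepzsul.

hepzsul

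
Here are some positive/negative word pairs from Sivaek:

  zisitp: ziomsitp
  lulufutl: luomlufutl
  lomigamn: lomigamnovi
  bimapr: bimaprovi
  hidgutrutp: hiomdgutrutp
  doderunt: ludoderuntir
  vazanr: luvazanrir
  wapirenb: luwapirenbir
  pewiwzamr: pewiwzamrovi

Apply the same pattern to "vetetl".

"vetetl" has second-to-last letter 't'. The stems whose second-to-last letter is 't' (zisitp → ziomsitp, lulufutl → luomlufutl, hidgutrutp → hiomdgutrutp) insert -om- after the first vowel.
So vetetl → veomtetl.

veomtetl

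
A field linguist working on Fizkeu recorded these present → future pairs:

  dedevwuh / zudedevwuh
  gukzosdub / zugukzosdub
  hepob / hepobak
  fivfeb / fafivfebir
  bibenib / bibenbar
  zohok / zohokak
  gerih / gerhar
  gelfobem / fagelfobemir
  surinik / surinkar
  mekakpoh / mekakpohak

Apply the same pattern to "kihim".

kihmar

hepob and fivfeb both end in -b yet inflect differently (hepobak, fafivfebir), so the final letter is not what conditions the rule; the last vowel is.
"kihim" has last vowel 'i'. The stems whose last vowel is 'i' (gerih → gerhar, bibenib → bibenbar, surinik → surinkar) delete the last vowel and add -ar.
So kihim → kihmar.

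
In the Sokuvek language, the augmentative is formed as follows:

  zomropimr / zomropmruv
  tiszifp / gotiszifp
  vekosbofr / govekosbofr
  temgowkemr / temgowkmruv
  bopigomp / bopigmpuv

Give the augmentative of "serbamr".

serbmruv

zomropimr and vekosbofr both end in -r yet inflect differently (zomropmruv, govekosbofr), so the final letter is not what conditions the rule; the second-to-last letter is.
"serbamr" has second-to-last letter 'm'. The stems whose second-to-last letter is 'm' (bopigomp → bopigmpuv, zomropimr → zomropmruv, temgowkemr → temgowkmruv) delete the last vowel and add -uv.
The other pattern: stems whose second-to-last letter is 'f' add the prefix go-.
So serbamr → serbmruv.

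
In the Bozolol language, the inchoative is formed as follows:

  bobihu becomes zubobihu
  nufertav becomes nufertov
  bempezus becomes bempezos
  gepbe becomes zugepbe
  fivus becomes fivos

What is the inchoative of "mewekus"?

mewekos

bobihu and fivus both have last vowel 'u' yet inflect differently (zubobihu, fivos), so the last vowel is not what conditions the rule; whether the stem ends in a vowel or a consonant is.
"mewekus" ends in a consonant. The stems ending in a consonant (fivus → fivos, bempezus → bempezos, nufertav → nufertov) change the last vowel to 'o'.
The other pattern: stems ending in a vowel add the prefix zu-.
So mewekus → mewekos.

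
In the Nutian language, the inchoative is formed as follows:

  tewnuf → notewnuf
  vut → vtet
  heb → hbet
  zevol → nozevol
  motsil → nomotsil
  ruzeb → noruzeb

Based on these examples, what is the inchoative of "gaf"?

ruzeb and heb both end in -b yet inflect differently (noruzeb, hbet), so the final letter is not what conditions the rule; the number of vowels is.
"gaf" has 1 vowel. The stems with 1 vowel (vut → vtet, heb → hbet) delete the last vowel and add -et.
The other pattern: stems with 2 vowels add the prefix no-.
So gaf → gfet.

gfet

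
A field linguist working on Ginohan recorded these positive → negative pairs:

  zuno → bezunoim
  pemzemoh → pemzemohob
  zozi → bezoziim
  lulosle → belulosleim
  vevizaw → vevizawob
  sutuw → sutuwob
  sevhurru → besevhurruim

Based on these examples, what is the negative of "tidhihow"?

sutuw and sevhurru both have last vowel 'u' yet inflect differently (sutuwob, besevhurruim), so the last vowel is not what conditions the rule; whether the stem ends in a vowel or a consonant is.
"tidhihow" ends in a consonant. The stems ending in a consonant (vevizaw → vevizawob, pemzemoh → pemzemohob, sutuw → sutuwob) add -ob.
So tidhihow → tidhihowob.

tidhihowob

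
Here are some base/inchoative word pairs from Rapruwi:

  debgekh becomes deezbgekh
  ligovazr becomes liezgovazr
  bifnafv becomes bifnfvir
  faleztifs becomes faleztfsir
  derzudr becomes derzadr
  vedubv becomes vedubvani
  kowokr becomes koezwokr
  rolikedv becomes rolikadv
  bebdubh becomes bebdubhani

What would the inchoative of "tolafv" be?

tolfvir

"tolafv" has second-to-last letter 'f'. The stems whose second-to-last letter is 'f' (bifnafv → bifnfvir, faleztifs → faleztfsir) delete the last vowel and add -ir.
So tolafv → tolfvir.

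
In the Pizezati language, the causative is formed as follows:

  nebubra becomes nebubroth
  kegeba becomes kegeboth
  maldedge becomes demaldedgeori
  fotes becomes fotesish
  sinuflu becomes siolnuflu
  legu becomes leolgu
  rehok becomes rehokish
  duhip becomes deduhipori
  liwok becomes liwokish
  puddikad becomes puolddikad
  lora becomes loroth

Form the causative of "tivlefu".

tiolvlefu

"tivlefu" ends in -u. The stems ending in -u (sinuflu → siolnuflu, legu → leolgu) insert -ol- after the first vowel.
The other patterns: stems ending in -a drop the final letter and add -oth; stems ending in -e or -p add de- … -ori around the stem; stems ending in -k or -s add -ish.
So tivlefu → tiolvlefu.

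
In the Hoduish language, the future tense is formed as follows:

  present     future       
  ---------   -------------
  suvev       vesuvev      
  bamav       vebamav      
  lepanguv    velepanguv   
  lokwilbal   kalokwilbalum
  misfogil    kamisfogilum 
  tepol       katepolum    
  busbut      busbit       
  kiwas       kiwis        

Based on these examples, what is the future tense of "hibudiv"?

vehibudiv

bamav and lokwilbal both have last vowel 'a' yet inflect differently (vebamav, kalokwilbalum), so the last vowel is not what conditions the rule; the final letter is.
"hibudiv" ends in -v. The stems ending in -v (suvev → vesuvev, bamav → vebamav, lepanguv → velepanguv) add the prefix ve-.
The other patterns: stems ending in -l add ka- … -um around the stem; stems ending in -s or -t change the last vowel to 'i'.
So hibudiv → vehibudiv.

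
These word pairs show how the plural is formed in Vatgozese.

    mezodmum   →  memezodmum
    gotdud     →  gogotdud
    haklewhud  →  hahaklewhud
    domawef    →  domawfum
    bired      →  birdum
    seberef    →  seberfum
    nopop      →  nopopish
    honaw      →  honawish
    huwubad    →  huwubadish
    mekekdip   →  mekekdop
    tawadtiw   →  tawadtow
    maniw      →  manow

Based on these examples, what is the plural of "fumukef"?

"fumukef" has last vowel 'e'. The stems whose last vowel is 'e' (domawef → domawfum, bired → birdum, seberef → seberfum) delete the last vowel and add -um.
So fumukef → fumukfum.

fumukfum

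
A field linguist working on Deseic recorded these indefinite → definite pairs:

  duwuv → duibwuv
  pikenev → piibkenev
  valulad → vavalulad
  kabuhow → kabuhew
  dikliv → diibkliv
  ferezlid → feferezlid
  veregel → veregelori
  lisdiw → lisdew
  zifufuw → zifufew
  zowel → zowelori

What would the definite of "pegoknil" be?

pegoknilori

ferezlid and lisdiw both have last vowel 'i' yet inflect differently (feferezlid, lisdew), so the last vowel is not what conditions the rule; the final letter is.
"pegoknil" ends in -l. The stems ending in -l (veregel → veregelori, zowel → zowelori) add -ori.
The other patterns: stems ending in -d repeat the first consonant+vowel as a prefix; stems ending in -w change the last vowel to 'e'; stems ending in -v insert -ib- after the first vowel.
So pegoknil → pegoknilori.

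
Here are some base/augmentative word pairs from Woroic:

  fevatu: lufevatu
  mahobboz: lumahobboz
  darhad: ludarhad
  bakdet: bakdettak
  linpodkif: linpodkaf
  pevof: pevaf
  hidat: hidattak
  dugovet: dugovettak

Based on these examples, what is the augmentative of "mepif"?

mepaf

hidat and darhad both have last vowel 'a' yet inflect differently (hidattak, ludarhad), so the last vowel is not what conditions the rule; the final letter is.
"mepif" ends in -f. The stems ending in -f (linpodkif → linpodkaf, pevof → pevaf) change the last vowel to 'a'.
The other patterns: stems ending in -t double the final consonant and add -ak; stems ending in -d, -u or -z add the prefix lu-.
So mepif → mepaf.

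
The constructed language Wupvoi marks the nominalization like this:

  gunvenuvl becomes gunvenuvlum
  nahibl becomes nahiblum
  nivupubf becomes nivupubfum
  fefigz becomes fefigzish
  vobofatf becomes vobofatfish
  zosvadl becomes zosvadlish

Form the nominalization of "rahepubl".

nivupubf and vobofatf both end in -f yet inflect differently (nivupubfum, vobofatfish), so the final letter is not what conditions the rule; the second-to-last letter is.
"rahepubl" has second-to-last letter 'b'. The stems whose second-to-last letter is 'b' (nahibl → nahiblum, nivupubf → nivupubfum) add -um.
The other pattern: stems whose second-to-last letter is 'd', 'g' or 't' add -ish.
So rahepubl → rahepublum.

rahepublum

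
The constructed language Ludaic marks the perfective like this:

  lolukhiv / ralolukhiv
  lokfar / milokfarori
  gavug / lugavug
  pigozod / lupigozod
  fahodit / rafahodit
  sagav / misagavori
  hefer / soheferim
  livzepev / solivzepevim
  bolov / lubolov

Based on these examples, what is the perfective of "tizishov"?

sagav and livzepev both end in -v yet inflect differently (misagavori, solivzepevim), so the final letter is not what conditions the rule; the last vowel is.
"tizishov" has last vowel 'o'. The stems whose last vowel is 'o' (bolov → lubolov, pigozod → lupigozod) add the prefix lu-.
The other patterns: stems whose last vowel is 'a' add mi- … -ori around the stem; stems whose last vowel is 'e' add so- … -im around the stem; stems whose last vowel is 'i' add the prefix ra-.
So tizishov → lutizishov.

lutizishov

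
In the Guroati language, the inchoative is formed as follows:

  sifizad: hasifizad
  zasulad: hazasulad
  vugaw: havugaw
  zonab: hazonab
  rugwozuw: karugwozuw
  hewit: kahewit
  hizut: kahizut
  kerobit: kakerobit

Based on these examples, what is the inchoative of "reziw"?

kareziw

vugaw and rugwozuw both end in -w yet inflect differently (havugaw, karugwozuw), so the final letter is not what conditions the rule; the last vowel is.
"reziw" has last vowel 'i'. The stems whose last vowel is 'i' (hewit → kahewit, kerobit → kakerobit) add the prefix ka-.
So reziw → kareziw.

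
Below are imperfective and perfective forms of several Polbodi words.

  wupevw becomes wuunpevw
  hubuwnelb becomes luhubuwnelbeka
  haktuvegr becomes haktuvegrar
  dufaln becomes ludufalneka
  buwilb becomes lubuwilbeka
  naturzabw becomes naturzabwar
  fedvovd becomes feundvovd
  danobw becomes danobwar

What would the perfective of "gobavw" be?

gounbavw

wupevw and naturzabw both end in -w yet inflect differently (wuunpevw, naturzabwar), so the final letter is not what conditions the rule; the second-to-last letter is.
"gobavw" has second-to-last letter 'v'. The stems whose second-to-last letter is 'v' (wupevw → wuunpevw, fedvovd → feundvovd) insert -un- after the first vowel.
The other patterns: stems whose second-to-last letter is 'b' or 'g' add -ar; stems whose second-to-last letter is 'l' add lu- … -eka around the stem.
So gobavw → gounbavw.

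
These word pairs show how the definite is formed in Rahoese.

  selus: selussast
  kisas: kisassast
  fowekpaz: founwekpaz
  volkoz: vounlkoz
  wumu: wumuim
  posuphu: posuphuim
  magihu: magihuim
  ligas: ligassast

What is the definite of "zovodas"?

zovodassast

"zovodas" ends in -s. The stems ending in -s (ligas → ligassast, selus → selussast, kisas → kisassast) double the final consonant and add -ast.
The other patterns: stems ending in -u add -im; stems ending in -z insert -un- after the first vowel.
So zovodas → zovodassast.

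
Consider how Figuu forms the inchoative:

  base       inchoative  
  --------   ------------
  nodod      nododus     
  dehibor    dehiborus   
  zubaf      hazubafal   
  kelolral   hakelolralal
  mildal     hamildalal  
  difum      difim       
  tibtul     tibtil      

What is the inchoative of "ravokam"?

"ravokam" has last vowel 'a'. The stems whose last vowel is 'a' (zubaf → hazubafal, kelolral → hakelolralal, mildal → hamildalal) add ha- … -al around the stem.
So ravokam → haravokamal.

haravokamal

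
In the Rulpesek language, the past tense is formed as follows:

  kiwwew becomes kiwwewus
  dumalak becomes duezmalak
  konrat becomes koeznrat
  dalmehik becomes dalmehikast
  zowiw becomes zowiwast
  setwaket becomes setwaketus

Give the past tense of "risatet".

risatetus

"risatet" has last vowel 'e'. The stems whose last vowel is 'e' (kiwwew → kiwwewus, setwaket → setwaketus) add -us.
So risatet → risatetus.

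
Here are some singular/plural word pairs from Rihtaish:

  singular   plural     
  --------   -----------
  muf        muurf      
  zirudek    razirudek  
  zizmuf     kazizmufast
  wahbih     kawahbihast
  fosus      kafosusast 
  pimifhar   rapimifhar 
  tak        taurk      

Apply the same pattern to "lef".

muf and zizmuf both end in -f yet inflect differently (muurf, kazizmufast), so the final letter is not what conditions the rule; the number of vowels is.
"lef" has 1 vowel. The stems with 1 vowel (tak → taurk, muf → muurf) insert -ur- after the first vowel.
So lef → leurf.

leurf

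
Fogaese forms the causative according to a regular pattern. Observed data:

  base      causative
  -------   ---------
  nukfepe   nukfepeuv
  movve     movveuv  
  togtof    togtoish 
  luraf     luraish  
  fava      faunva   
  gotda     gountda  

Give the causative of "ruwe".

ruweuv

luraf and fava both have last vowel 'a' yet inflect differently (luraish, faunva), so the last vowel is not what conditions the rule; the final letter is.
"ruwe" ends in -e. The stems ending in -e (nukfepe → nukfepeuv, movve → movveuv) add -uv.
So ruwe → ruweuv.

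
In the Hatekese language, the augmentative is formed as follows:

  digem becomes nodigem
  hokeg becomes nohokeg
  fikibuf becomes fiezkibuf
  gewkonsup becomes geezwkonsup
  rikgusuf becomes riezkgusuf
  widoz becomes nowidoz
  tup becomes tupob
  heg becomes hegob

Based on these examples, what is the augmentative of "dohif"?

heg and hokeg both end in -g yet inflect differently (hegob, nohokeg), so the final letter is not what conditions the rule; the number of vowels is.
"dohif" has 2 vowels. The stems with 2 vowels (digem → nodigem, widoz → nowidoz, hokeg → nohokeg) add the prefix no-.
The other patterns: stems with 1 vowel add -ob; stems with 3 vowels insert -ez- after the first vowel.
So dohif → nodohif.

nodohif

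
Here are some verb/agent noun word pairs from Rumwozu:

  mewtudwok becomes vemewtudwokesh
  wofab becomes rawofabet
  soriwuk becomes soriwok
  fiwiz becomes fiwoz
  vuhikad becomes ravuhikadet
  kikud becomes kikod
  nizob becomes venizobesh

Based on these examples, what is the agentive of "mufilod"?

nizob and wofab both end in -b yet inflect differently (venizobesh, rawofabet), so the final letter is not what conditions the rule; the last vowel is.
"mufilod" has last vowel 'o'. The stems whose last vowel is 'o' (mewtudwok → vemewtudwokesh, nizob → venizobesh) add ve- … -esh around the stem.
The other patterns: stems whose last vowel is 'a' add ra- … -et around the stem; stems whose last vowel is 'i' or 'u' change the last vowel to 'o'.
So mufilod → vemufilodesh.

vemufilodesh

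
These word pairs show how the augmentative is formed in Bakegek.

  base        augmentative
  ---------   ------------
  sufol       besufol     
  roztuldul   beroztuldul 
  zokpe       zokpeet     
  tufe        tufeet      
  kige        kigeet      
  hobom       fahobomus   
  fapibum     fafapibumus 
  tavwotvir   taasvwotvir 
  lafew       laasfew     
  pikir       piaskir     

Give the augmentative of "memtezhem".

sufol and hobom both have last vowel 'o' yet inflect differently (besufol, fahobomus), so the last vowel is not what conditions the rule; the final letter is.
"memtezhem" ends in -m. The stems ending in -m (hobom → fahobomus, fapibum → fafapibumus) add fa- … -us around the stem.
So memtezhem → famemtezhemus.

famemtezhemus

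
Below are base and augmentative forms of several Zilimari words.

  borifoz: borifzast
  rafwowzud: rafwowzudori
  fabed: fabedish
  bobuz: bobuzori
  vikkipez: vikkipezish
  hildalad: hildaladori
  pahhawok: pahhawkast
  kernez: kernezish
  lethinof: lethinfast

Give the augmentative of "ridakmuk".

ridakmukori

borifoz and vikkipez both end in -z yet inflect differently (borifzast, vikkipezish), so the final letter is not what conditions the rule; the last vowel is.
"ridakmuk" has last vowel 'u'. The stems whose last vowel is 'u' (bobuz → bobuzori, rafwowzud → rafwowzudori) add -ori.
So ridakmuk → ridakmukori.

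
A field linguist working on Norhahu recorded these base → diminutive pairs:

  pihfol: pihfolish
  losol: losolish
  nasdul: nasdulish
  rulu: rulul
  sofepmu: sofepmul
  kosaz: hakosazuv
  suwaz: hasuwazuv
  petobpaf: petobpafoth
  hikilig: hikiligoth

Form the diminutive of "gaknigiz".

nasdul and rulu both have last vowel 'u' yet inflect differently (nasdulish, rulul), so the last vowel is not what conditions the rule; the final letter is.
"gaknigiz" ends in -z. The stems ending in -z (kosaz → hakosazuv, suwaz → hasuwazuv) add ha- … -uv around the stem.
The other patterns: stems ending in -l add -ish; stems ending in -u drop the final letter and add -ul; stems ending in -f or -g add -oth.
So gaknigiz → hagaknigizuv.

hagaknigizuv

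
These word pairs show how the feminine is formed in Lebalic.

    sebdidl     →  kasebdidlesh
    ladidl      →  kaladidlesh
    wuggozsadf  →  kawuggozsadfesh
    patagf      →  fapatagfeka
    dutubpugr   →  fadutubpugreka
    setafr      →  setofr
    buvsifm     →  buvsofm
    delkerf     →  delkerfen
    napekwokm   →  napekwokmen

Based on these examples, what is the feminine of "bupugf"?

fabupugfeka

wuggozsadf and patagf both end in -f yet inflect differently (kawuggozsadfesh, fapatagfeka), so the final letter is not what conditions the rule; the second-to-last letter is.
"bupugf" has second-to-last letter 'g'. The stems whose second-to-last letter is 'g' (patagf → fapatagfeka, dutubpugr → fadutubpugreka) add fa- … -eka around the stem.
So bupugf → fabupugfeka.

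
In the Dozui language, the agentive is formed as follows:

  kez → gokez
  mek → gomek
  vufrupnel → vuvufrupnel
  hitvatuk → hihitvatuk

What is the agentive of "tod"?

gotod

"tod" has 1 vowel. The stems with 1 vowel (kez → gokez, mek → gomek) add the prefix go-.
The other pattern: stems with 3 vowels repeat the first consonant+vowel as a prefix.
So tod → gotod.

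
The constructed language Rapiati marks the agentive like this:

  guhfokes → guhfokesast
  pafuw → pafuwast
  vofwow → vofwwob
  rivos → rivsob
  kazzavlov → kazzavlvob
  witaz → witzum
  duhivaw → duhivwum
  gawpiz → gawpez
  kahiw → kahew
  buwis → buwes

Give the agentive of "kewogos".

kewogsob

pafuw and vofwow both end in -w yet inflect differently (pafuwast, vofwwob), so the final letter is not what conditions the rule; the last vowel is.
"kewogos" has last vowel 'o'. The stems whose last vowel is 'o' (vofwow → vofwwob, rivos → rivsob, kazzavlov → kazzavlvob) delete the last vowel and add -ob.
The other patterns: stems whose last vowel is 'e' or 'u' add -ast; stems whose last vowel is 'a' delete the last vowel and add -um; stems whose last vowel is 'i' change the last vowel to 'e'.
So kewogos → kewogsob.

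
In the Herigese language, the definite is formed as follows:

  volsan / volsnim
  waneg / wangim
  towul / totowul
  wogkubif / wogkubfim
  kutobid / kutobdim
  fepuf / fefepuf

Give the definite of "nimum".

fepuf and wogkubif both end in -f yet inflect differently (fefepuf, wogkubfim), so the final letter is not what conditions the rule; the last vowel is.
"nimum" has last vowel 'u'. The stems whose last vowel is 'u' (towul → totowul, fepuf → fefepuf) repeat the first consonant+vowel as a prefix.
So nimum → ninimum.

ninimum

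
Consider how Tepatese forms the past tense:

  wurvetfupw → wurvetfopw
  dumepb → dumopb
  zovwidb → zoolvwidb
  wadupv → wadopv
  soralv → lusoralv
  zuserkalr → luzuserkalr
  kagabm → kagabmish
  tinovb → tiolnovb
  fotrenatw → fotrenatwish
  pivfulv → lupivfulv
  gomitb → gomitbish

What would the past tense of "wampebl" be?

pivfulv and wadupv both end in -v yet inflect differently (lupivfulv, wadopv), so the final letter is not what conditions the rule; the second-to-last letter is.
"wampebl" has second-to-last letter 'b'. The one such stem in the data (kagabm → kagabmish) adds -ish, so the same rule applies.
The other patterns: stems whose second-to-last letter is 'l' add the prefix lu-; stems whose second-to-last letter is 'p' change the last vowel to 'o'; stems whose second-to-last letter is 'd' or 'v' insert -ol- after the first vowel.
So wampebl → wampeblish.

wampeblish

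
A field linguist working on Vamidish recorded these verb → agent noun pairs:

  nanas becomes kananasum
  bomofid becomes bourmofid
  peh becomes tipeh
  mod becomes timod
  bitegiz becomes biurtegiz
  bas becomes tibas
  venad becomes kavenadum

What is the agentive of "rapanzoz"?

"rapanzoz" has 3 vowels. The stems with 3 vowels (bitegiz → biurtegiz, bomofid → bourmofid) insert -ur- after the first vowel.
The other patterns: stems with 1 vowel add the prefix ti-; stems with 2 vowels add ka- … -um around the stem.
So rapanzoz → raurpanzoz.

raurpanzoz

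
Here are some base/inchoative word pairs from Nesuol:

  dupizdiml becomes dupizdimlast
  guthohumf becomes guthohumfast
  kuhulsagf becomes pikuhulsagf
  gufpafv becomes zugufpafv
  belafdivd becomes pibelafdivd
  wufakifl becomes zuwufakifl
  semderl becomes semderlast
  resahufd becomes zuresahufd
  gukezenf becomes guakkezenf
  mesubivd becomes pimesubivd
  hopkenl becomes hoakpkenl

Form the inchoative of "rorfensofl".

wufakifl and hopkenl both end in -l yet inflect differently (zuwufakifl, hoakpkenl), so the final letter is not what conditions the rule; the second-to-last letter is.
"rorfensofl" has second-to-last letter 'f'. The stems whose second-to-last letter is 'f' (gufpafv → zugufpafv, wufakifl → zuwufakifl, resahufd → zuresahufd) add the prefix zu-.
The other patterns: stems whose second-to-last letter is 'n' insert -ak- after the first vowel; stems whose second-to-last letter is 'm' or 'r' add -ast; stems whose second-to-last letter is 'g' or 'v' add the prefix pi-.
So rorfensofl → zurorfensofl.

zurorfensofl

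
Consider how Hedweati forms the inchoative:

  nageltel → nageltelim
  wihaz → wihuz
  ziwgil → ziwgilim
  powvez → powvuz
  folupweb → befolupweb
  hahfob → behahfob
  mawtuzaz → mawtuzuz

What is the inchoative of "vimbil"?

vimbilim

folupweb and powvez both have last vowel 'e' yet inflect differently (befolupweb, powvuz), so the last vowel is not what conditions the rule; the final letter is.
"vimbil" ends in -l. The stems ending in -l (nageltel → nageltelim, ziwgil → ziwgilim) add -im.
The other patterns: stems ending in -b add the prefix be-; stems ending in -z change the last vowel to 'u'.
So vimbil → vimbilim.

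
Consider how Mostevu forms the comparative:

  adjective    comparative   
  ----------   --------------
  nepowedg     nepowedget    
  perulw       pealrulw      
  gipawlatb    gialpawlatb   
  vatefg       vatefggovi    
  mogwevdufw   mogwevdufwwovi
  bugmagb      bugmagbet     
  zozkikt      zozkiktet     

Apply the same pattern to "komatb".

perulw and mogwevdufw both end in -w yet inflect differently (pealrulw, mogwevdufwwovi), so the final letter is not what conditions the rule; the second-to-last letter is.
"komatb" has second-to-last letter 't'. The one such stem in the data (gipawlatb → gialpawlatb) inserts -al- after the first vowel (as does perulw), so the same rule applies.
So komatb → koalmatb.

koalmatb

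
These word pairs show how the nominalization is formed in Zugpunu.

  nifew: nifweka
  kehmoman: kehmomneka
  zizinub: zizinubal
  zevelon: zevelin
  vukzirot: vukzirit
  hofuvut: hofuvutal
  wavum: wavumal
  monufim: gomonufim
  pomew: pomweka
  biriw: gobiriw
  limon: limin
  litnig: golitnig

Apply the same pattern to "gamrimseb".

gamrimsbeka

hofuvut and vukzirot both end in -t yet inflect differently (hofuvutal, vukzirit), so the final letter is not what conditions the rule; the last vowel is.
"gamrimseb" has last vowel 'e'. The stems whose last vowel is 'e' (nifew → nifweka, pomew → pomweka) delete the last vowel and add -eka.
The other patterns: stems whose last vowel is 'u' add -al; stems whose last vowel is 'o' change the last vowel to 'i'; stems whose last vowel is 'i' add the prefix go-.
So gamrimseb → gamrimsbeka.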